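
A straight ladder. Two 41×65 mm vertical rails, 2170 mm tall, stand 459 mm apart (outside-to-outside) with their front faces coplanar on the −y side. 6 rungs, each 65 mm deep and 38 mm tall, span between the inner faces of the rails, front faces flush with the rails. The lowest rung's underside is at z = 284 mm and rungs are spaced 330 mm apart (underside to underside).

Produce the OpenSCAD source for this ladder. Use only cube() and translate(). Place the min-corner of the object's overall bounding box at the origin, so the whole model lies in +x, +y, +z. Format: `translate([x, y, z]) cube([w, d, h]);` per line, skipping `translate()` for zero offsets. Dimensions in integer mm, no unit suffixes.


// rung span = 459 - 2*41 = 377
// rung[k] z = 284 + k*330
cube([41, 65, 2170]);
translate([418, 0, 0]) cube([41, 65, 2170]);
translate([41, 0, 284]) cube([377, 65, 38]);
translate([41, 0, 614]) cube([377, 65, 38]);
translate([41, 0, 944]) cube([377, 65, 38]);
translate([41, 0, 1274]) cube([377, 65, 38]);
translate([41, 0, 1604]) cube([377, 65, 38]);
translate([41, 0, 1934]) cube([377, 65, 38]);


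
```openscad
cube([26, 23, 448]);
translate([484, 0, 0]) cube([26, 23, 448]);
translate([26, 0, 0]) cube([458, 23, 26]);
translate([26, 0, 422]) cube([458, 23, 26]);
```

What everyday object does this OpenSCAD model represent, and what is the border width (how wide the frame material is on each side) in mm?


A picture frame. The border width is 26 mm.

Four thin pieces enclosing a rectangular opening — a picture frame. The two full-height stiles are 448 mm tall; the top rail sits at z = 422 and is 26 mm tall, so the border above the opening is 448 − 422 = 26 mm, matching the stile x-width.


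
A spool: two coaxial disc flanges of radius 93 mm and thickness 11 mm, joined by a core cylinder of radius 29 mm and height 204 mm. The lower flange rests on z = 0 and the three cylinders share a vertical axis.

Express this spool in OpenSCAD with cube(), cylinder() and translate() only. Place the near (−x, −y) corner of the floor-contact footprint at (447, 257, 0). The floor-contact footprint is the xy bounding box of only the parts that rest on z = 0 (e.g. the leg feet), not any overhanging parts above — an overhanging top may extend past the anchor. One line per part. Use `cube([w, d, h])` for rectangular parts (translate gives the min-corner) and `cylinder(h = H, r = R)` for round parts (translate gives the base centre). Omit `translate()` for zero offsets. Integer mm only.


translate([540, 350, 0]) cylinder(h = 11, r = 93);
translate([540, 350, 11]) cylinder(h = 204, r = 29);
translate([540, 350, 215]) cylinder(h = 11, r = 93);


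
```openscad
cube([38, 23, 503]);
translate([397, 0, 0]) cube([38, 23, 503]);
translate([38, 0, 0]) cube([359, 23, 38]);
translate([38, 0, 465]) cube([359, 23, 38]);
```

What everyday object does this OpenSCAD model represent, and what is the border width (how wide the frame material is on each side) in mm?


A picture frame. The border width is 38 mm.

Four thin pieces enclosing a rectangular opening — a picture frame. The two full-height stiles are 503 mm tall; the top rail sits at z = 465 and is 38 mm tall, so the border above the opening is 503 − 465 = 38 mm, matching the stile x-width.


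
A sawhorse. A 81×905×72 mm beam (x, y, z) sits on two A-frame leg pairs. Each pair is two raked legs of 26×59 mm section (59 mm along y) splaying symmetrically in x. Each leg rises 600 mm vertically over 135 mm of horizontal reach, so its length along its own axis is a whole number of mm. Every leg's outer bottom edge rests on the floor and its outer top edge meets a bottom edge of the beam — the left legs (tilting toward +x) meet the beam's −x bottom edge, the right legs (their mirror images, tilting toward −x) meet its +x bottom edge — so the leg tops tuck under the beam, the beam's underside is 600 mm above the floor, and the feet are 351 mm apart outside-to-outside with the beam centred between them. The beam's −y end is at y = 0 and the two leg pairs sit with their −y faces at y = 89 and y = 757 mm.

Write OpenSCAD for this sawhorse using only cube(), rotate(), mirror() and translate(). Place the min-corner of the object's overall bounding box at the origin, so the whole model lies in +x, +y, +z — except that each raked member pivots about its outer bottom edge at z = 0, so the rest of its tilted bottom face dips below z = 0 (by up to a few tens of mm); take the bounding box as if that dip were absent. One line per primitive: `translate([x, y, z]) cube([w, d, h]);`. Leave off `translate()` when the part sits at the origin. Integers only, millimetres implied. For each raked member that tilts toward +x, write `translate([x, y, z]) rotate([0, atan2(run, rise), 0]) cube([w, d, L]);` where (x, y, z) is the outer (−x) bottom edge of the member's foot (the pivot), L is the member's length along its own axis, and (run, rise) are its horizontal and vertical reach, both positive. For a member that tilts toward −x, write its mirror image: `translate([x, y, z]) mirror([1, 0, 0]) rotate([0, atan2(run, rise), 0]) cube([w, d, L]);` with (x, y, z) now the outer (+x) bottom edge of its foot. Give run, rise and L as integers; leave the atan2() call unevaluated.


translate([135, 0, 600]) cube([81, 905, 72]);
translate([0, 89, 0]) rotate([0, atan2(135, 600), 0]) cube([26, 59, 615]);
translate([351, 89, 0]) mirror([1, 0, 0]) rotate([0, atan2(135, 600), 0]) cube([26, 59, 615]);
translate([0, 757, 0]) rotate([0, atan2(135, 600), 0]) cube([26, 59, 615]);
translate([351, 757, 0]) mirror([1, 0, 0]) rotate([0, atan2(135, 600), 0]) cube([26, 59, 615]);


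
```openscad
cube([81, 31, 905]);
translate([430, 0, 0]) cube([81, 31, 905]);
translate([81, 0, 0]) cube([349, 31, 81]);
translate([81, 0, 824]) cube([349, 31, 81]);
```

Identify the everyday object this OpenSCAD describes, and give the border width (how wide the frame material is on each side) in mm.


A picture frame. The border width is 81 mm.

Four thin pieces enclosing a rectangular opening — a picture frame. The two full-height stiles are 905 mm tall; the top rail sits at z = 824 and is 81 mm tall, so the border above the opening is 905 − 824 = 81 mm, matching the stile x-width.


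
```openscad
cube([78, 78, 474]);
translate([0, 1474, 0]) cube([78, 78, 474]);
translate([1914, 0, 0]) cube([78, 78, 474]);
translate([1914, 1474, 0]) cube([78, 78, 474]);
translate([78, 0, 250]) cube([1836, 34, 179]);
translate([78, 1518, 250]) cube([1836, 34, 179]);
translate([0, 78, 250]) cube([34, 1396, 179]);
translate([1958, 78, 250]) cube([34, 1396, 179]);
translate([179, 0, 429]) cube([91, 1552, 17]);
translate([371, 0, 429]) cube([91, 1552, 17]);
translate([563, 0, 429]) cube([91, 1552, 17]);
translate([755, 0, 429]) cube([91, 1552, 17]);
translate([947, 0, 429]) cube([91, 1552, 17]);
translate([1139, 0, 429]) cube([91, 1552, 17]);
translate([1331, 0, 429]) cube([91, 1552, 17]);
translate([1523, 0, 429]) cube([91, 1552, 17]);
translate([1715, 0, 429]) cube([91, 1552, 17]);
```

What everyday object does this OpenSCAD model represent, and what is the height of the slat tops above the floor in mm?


A bed frame. The slat-top height is 446 mm.

Four posts, four rails, and a row of slats — a bed frame. Slats sit on the rails at z = 250 + 179 = 429; with slat thickness 17, the top is 446 mm.


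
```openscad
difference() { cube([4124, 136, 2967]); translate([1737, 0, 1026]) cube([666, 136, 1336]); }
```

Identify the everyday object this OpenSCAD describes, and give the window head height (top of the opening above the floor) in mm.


A wall with a window opening. The window head height is 2362 mm.

A wall with a rectangular opening subtracted — a window. Sill at z = 1026, opening 1336 mm tall, so the head is at 1026 + 1336 = 2362 mm.


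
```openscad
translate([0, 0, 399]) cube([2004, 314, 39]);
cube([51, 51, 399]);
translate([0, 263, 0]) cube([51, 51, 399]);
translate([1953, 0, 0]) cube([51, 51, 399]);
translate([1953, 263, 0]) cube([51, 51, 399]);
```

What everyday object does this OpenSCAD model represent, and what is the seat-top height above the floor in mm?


A bench. The seat-top height is 438 mm.

A long slab on four corner posts — a bench. The slab sits at z = 399 with thickness 39, so the top is 399 + 39 = 438 mm.


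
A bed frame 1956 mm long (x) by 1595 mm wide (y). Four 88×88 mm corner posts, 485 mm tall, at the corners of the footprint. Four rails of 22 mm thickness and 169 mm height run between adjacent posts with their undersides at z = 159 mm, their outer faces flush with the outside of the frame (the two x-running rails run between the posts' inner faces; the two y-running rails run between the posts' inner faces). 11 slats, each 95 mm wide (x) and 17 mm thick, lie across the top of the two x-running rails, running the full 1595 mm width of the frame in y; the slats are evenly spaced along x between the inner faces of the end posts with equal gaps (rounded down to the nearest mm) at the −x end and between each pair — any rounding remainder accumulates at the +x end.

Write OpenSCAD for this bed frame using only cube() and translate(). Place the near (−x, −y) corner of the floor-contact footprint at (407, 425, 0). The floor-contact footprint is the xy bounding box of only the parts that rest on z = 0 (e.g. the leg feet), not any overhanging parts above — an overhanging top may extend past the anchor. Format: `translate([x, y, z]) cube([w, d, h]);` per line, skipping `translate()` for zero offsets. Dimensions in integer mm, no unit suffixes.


translate([407, 425, 0]) cube([88, 88, 485]);
translate([407, 1932, 0]) cube([88, 88, 485]);
translate([2275, 425, 0]) cube([88, 88, 485]);
translate([2275, 1932, 0]) cube([88, 88, 485]);
translate([495, 425, 159]) cube([1780, 22, 169]);
translate([495, 1998, 159]) cube([1780, 22, 169]);
translate([407, 513, 159]) cube([22, 1419, 169]);
translate([2341, 513, 159]) cube([22, 1419, 169]);
translate([556, 425, 328]) cube([95, 1595, 17]);
translate([712, 425, 328]) cube([95, 1595, 17]);
translate([868, 425, 328]) cube([95, 1595, 17]);
translate([1024, 425, 328]) cube([95, 1595, 17]);
translate([1180, 425, 328]) cube([95, 1595, 17]);
translate([1336, 425, 328]) cube([95, 1595, 17]);
translate([1492, 425, 328]) cube([95, 1595, 17]);
translate([1648, 425, 328]) cube([95, 1595, 17]);
translate([1804, 425, 328]) cube([95, 1595, 17]);
translate([1960, 425, 328]) cube([95, 1595, 17]);
translate([2116, 425, 328]) cube([95, 1595, 17]);


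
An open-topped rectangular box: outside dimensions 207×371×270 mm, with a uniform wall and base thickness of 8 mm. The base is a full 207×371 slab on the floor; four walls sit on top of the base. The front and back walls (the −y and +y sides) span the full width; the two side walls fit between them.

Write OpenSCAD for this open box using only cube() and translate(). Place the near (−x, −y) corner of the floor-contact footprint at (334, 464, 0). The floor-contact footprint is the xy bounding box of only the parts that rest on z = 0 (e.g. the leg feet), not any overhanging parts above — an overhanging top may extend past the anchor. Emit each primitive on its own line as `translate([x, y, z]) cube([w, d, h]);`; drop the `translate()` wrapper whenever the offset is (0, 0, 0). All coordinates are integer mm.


translate([334, 464, 0]) cube([207, 371, 8]);
translate([334, 464, 8]) cube([207, 8, 262]);
translate([334, 827, 8]) cube([207, 8, 262]);
translate([334, 472, 8]) cube([8, 355, 262]);
translate([533, 472, 8]) cube([8, 355, 262]);


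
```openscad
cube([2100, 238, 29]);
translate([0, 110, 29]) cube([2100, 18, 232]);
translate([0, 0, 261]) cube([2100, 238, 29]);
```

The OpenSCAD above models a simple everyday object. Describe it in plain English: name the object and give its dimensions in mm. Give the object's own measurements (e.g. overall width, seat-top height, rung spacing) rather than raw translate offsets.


An I-beam lying along x, 2100 mm long. Overall section height 290 mm. Two flanges 238 mm wide (y) and 29 mm thick, one on the floor and one at the top; a web 18 mm thick runs between them, centred on the flange width.


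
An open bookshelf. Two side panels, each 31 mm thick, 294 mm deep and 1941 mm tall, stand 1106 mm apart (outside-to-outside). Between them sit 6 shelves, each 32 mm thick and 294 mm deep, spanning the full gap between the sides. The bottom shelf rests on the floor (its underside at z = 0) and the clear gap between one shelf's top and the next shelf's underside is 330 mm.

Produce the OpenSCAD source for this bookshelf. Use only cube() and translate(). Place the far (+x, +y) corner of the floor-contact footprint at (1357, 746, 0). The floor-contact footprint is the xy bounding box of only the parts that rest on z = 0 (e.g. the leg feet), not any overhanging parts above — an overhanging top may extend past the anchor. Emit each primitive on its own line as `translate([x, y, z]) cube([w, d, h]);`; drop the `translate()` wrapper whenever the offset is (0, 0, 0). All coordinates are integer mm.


translate([251, 452, 0]) cube([31, 294, 1941]);
translate([1326, 452, 0]) cube([31, 294, 1941]);
translate([282, 452, 0]) cube([1044, 294, 32]);
translate([282, 452, 362]) cube([1044, 294, 32]);
translate([282, 452, 724]) cube([1044, 294, 32]);
translate([282, 452, 1086]) cube([1044, 294, 32]);
translate([282, 452, 1448]) cube([1044, 294, 32]);
translate([282, 452, 1810]) cube([1044, 294, 32]);


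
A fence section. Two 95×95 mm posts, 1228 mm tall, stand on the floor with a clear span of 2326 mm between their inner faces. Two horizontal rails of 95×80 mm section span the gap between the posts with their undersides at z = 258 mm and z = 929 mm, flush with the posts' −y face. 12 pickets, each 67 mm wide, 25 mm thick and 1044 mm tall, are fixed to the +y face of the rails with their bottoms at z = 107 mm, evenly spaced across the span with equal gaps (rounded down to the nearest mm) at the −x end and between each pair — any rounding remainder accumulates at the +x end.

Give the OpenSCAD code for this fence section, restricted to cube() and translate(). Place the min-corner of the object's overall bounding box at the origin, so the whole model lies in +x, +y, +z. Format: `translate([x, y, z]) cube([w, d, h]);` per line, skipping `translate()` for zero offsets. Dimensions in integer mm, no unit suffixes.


cube([95, 95, 1228]);
translate([2421, 0, 0]) cube([95, 95, 1228]);
translate([95, 0, 258]) cube([2326, 95, 80]);
translate([95, 0, 929]) cube([2326, 95, 80]);
translate([212, 95, 107]) cube([67, 25, 1044]);
translate([396, 95, 107]) cube([67, 25, 1044]);
translate([580, 95, 107]) cube([67, 25, 1044]);
translate([764, 95, 107]) cube([67, 25, 1044]);
translate([948, 95, 107]) cube([67, 25, 1044]);
translate([1132, 95, 107]) cube([67, 25, 1044]);
translate([1316, 95, 107]) cube([67, 25, 1044]);
translate([1500, 95, 107]) cube([67, 25, 1044]);
translate([1684, 95, 107]) cube([67, 25, 1044]);
translate([1868, 95, 107]) cube([67, 25, 1044]);
translate([2052, 95, 107]) cube([67, 25, 1044]);
translate([2236, 95, 107]) cube([67, 25, 1044]);


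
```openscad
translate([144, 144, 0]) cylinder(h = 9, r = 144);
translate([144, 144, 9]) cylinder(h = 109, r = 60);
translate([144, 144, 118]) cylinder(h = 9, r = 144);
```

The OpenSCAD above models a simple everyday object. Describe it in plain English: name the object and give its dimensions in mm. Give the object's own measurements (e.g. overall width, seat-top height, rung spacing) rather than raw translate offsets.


A spool: two coaxial disc flanges of radius 144 mm and thickness 9 mm, joined by a core cylinder of radius 60 mm and height 109 mm. The lower flange rests on z = 0 and the three cylinders share a vertical axis.


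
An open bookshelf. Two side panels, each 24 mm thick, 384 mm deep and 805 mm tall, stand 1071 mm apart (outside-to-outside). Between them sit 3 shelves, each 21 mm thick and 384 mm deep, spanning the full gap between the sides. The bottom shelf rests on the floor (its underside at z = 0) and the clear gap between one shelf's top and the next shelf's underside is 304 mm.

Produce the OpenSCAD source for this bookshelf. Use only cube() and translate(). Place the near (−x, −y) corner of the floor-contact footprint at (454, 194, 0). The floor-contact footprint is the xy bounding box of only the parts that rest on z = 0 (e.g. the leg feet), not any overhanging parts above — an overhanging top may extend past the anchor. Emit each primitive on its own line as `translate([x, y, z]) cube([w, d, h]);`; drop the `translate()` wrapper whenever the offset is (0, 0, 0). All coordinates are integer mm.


translate([454, 194, 0]) cube([24, 384, 805]);
translate([1501, 194, 0]) cube([24, 384, 805]);
translate([478, 194, 0]) cube([1023, 384, 21]);
translate([478, 194, 325]) cube([1023, 384, 21]);
translate([478, 194, 650]) cube([1023, 384, 21]);


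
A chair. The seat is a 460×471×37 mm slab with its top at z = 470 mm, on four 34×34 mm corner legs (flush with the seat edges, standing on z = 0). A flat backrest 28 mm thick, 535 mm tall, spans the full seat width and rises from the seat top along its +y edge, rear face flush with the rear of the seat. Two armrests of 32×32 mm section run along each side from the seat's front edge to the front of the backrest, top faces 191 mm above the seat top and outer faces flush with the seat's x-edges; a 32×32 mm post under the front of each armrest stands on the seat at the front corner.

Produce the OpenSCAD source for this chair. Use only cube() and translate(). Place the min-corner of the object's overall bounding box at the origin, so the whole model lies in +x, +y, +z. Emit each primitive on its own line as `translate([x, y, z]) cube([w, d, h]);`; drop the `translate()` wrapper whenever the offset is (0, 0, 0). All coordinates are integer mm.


translate([0, 0, 433]) cube([460, 471, 37]);
cube([34, 34, 433]);
translate([426, 0, 0]) cube([34, 34, 433]);
translate([0, 437, 0]) cube([34, 34, 433]);
translate([426, 437, 0]) cube([34, 34, 433]);
translate([0, 443, 470]) cube([460, 28, 535]);
translate([0, 0, 629]) cube([32, 443, 32]);
translate([428, 0, 629]) cube([32, 443, 32]);
translate([0, 0, 470]) cube([32, 32, 159]);
translate([428, 0, 470]) cube([32, 32, 159]);


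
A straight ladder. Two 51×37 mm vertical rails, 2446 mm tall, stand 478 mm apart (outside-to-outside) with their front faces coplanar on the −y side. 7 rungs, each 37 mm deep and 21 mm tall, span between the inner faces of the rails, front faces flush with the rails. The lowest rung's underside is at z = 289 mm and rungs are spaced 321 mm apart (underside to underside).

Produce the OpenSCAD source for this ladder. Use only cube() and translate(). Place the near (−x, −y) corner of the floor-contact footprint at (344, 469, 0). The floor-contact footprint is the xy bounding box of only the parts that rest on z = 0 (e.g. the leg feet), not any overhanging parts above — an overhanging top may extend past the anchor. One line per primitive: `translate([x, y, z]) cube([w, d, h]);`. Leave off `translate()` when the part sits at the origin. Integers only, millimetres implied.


translate([344, 469, 0]) cube([51, 37, 2446]);
translate([771, 469, 0]) cube([51, 37, 2446]);
translate([395, 469, 289]) cube([376, 37, 21]);
translate([395, 469, 610]) cube([376, 37, 21]);
translate([395, 469, 931]) cube([376, 37, 21]);
translate([395, 469, 1252]) cube([376, 37, 21]);
translate([395, 469, 1573]) cube([376, 37, 21]);
translate([395, 469, 1894]) cube([376, 37, 21]);
translate([395, 469, 2215]) cube([376, 37, 21]);


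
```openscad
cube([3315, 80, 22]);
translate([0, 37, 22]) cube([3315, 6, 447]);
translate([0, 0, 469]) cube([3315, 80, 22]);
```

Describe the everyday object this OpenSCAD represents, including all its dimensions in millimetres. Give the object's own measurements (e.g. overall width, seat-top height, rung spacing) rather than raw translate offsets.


An I-beam lying along x, 3315 mm long. Overall section height 491 mm. Two flanges 80 mm wide (y) and 22 mm thick, one on the floor and one at the top; a web 6 mm thick runs between them, centred on the flange width.


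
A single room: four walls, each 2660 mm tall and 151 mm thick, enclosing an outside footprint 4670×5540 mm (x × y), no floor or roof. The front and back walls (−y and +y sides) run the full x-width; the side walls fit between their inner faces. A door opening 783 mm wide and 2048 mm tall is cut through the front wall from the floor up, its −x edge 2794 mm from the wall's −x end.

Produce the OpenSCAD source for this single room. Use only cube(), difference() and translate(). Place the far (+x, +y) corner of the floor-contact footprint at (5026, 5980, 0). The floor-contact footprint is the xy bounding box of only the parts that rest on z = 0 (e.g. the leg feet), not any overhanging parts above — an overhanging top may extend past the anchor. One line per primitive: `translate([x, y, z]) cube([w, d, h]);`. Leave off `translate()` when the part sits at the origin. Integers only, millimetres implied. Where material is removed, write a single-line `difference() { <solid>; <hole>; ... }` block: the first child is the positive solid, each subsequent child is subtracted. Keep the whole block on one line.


difference() { translate([356, 440, 0]) cube([4670, 151, 2660]); translate([3150, 440, 0]) cube([783, 151, 2048]); }
translate([356, 5829, 0]) cube([4670, 151, 2660]);
translate([356, 591, 0]) cube([151, 5238, 2660]);
translate([4875, 591, 0]) cube([151, 5238, 2660]);


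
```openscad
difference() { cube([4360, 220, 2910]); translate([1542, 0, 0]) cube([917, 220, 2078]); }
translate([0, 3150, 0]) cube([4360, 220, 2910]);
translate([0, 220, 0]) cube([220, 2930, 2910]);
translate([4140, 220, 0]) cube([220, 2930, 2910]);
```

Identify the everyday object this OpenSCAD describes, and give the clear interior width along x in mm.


A single room. The interior width is 3920 mm.

Four walls enclosing a rectangle with a door in the front wall — a room. Outside width 4360 minus two 220 mm walls gives 3920 mm.


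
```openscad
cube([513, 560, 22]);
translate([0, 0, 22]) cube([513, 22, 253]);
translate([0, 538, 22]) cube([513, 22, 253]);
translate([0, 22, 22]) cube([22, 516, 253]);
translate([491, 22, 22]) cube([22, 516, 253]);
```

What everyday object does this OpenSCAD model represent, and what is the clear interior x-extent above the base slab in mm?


An open box. The internal width is 469 mm.

A 513×560 base slab with four walls standing on it — an open box. The base is 513 mm wide and the walls are 22 mm thick, so the internal width is 513 − 2 × 22 = 469 mm.


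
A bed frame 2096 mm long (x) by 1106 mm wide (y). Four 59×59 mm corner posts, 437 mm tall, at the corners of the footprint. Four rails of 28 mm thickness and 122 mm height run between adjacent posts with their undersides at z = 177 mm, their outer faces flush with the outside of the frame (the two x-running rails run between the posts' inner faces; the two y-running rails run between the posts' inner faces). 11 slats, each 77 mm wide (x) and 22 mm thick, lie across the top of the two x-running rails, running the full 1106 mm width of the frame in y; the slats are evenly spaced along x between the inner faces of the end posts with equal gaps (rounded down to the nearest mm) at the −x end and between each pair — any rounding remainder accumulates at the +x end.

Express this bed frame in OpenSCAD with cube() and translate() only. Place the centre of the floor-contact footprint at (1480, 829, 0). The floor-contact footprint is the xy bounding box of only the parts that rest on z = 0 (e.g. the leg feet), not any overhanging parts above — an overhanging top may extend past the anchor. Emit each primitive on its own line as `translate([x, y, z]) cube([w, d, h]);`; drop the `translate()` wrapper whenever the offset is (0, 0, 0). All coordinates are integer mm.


translate([432, 276, 0]) cube([59, 59, 437]);
translate([432, 1323, 0]) cube([59, 59, 437]);
translate([2469, 276, 0]) cube([59, 59, 437]);
translate([2469, 1323, 0]) cube([59, 59, 437]);
translate([491, 276, 177]) cube([1978, 28, 122]);
translate([491, 1354, 177]) cube([1978, 28, 122]);
translate([432, 335, 177]) cube([28, 988, 122]);
translate([2500, 335, 177]) cube([28, 988, 122]);
translate([585, 276, 299]) cube([77, 1106, 22]);
translate([756, 276, 299]) cube([77, 1106, 22]);
translate([927, 276, 299]) cube([77, 1106, 22]);
translate([1098, 276, 299]) cube([77, 1106, 22]);
translate([1269, 276, 299]) cube([77, 1106, 22]);
translate([1440, 276, 299]) cube([77, 1106, 22]);
translate([1611, 276, 299]) cube([77, 1106, 22]);
translate([1782, 276, 299]) cube([77, 1106, 22]);
translate([1953, 276, 299]) cube([77, 1106, 22]);
translate([2124, 276, 299]) cube([77, 1106, 22]);
translate([2295, 276, 299]) cube([77, 1106, 22]);


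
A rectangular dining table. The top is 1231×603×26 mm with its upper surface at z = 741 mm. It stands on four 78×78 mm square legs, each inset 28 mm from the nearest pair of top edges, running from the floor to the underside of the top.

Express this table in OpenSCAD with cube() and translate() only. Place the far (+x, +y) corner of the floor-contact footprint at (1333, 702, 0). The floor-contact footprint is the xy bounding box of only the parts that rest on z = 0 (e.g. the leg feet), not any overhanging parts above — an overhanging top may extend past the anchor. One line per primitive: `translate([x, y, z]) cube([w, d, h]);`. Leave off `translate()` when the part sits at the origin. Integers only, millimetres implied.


translate([130, 127, 715]) cube([1231, 603, 26]);
translate([158, 155, 0]) cube([78, 78, 715]);
translate([1255, 155, 0]) cube([78, 78, 715]);
translate([158, 624, 0]) cube([78, 78, 715]);
translate([1255, 624, 0]) cube([78, 78, 715]);


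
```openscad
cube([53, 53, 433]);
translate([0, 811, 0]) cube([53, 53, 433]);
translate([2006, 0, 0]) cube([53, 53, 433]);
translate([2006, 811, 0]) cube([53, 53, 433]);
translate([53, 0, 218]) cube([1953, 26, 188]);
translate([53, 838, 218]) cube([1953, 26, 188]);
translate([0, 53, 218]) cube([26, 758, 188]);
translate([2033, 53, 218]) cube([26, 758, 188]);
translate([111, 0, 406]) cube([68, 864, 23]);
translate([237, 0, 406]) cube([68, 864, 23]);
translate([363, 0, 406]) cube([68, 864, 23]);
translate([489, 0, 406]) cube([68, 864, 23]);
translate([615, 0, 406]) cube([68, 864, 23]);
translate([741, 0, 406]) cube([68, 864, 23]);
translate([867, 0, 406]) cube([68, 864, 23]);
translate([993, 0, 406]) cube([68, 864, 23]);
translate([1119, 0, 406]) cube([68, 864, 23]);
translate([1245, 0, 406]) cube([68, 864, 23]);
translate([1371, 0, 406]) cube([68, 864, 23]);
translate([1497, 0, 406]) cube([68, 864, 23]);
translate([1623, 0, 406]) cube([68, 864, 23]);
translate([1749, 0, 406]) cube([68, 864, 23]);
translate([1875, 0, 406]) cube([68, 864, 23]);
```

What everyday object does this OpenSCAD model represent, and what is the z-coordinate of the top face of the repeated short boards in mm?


A bed frame. The slat-top height is 429 mm.

Four posts, four rails, and a row of slats — a bed frame. Slats sit on the rails at z = 218 + 188 = 406; with slat thickness 23, the top is 429 mm.


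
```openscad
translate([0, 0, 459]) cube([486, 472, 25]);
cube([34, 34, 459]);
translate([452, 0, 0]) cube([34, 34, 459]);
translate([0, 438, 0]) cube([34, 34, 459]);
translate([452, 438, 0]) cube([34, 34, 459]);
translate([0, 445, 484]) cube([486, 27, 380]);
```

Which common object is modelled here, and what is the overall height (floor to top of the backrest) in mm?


A chair. The overall height is 864 mm.

A slab on four corner posts with a tall panel at the back — a chair. The seat slab sits at z = 459 with thickness 25, and the 380 mm backrest starts at the seat top, so the overall height is 459 + 25 + 380 = 864 mm.


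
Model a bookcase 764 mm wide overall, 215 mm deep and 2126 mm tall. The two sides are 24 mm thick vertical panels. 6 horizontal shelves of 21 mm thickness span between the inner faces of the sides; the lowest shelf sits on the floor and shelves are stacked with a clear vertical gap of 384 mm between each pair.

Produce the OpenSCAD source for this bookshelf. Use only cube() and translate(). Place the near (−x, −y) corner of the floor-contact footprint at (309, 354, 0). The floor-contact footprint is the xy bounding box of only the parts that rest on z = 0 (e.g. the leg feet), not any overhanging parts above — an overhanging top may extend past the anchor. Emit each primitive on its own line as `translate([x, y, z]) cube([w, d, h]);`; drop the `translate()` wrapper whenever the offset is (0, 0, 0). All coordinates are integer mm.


translate([309, 354, 0]) cube([24, 215, 2126]);
translate([1049, 354, 0]) cube([24, 215, 2126]);
translate([333, 354, 0]) cube([716, 215, 21]);
translate([333, 354, 405]) cube([716, 215, 21]);
translate([333, 354, 810]) cube([716, 215, 21]);
translate([333, 354, 1215]) cube([716, 215, 21]);
translate([333, 354, 1620]) cube([716, 215, 21]);
translate([333, 354, 2025]) cube([716, 215, 21]);


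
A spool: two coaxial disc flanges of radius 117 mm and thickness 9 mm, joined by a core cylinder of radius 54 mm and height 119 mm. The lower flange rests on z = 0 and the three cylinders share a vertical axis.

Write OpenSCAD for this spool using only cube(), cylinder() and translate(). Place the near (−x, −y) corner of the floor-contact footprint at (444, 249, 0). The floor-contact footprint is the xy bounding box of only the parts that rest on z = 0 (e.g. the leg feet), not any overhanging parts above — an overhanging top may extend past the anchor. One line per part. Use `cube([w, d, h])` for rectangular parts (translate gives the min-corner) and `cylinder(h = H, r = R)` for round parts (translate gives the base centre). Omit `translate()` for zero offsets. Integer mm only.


translate([561, 366, 0]) cylinder(h = 9, r = 117);
translate([561, 366, 9]) cylinder(h = 119, r = 54);
translate([561, 366, 128]) cylinder(h = 9, r = 117);


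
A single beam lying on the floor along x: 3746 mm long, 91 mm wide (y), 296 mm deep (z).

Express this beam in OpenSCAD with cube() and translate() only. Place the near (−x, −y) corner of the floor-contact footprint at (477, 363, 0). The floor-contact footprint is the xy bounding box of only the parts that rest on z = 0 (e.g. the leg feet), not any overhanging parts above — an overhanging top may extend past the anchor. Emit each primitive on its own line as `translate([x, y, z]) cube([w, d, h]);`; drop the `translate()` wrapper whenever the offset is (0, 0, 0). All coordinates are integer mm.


translate([477, 363, 0]) cube([3746, 91, 296]);


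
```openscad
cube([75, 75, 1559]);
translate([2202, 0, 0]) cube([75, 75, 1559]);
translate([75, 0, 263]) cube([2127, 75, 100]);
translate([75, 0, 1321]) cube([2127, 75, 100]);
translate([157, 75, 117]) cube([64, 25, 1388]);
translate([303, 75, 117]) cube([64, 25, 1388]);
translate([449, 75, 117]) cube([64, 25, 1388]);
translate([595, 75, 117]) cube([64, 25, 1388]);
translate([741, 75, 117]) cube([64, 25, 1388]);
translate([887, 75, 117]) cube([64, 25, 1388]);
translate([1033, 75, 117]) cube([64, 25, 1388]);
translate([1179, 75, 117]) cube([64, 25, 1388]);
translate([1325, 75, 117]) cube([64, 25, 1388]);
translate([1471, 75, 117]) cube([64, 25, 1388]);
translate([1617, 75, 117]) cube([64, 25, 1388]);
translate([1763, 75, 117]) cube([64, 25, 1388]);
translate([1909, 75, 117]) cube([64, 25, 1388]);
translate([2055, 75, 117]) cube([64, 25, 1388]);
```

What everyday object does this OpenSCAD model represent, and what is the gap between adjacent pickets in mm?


A fence section. The picket gap is 82 mm.

Two posts, two rails, 14 pickets — a fence section. Span 2127 mm holds 14 pickets of 64 mm with 15 equal gaps: ⌊(2127 − 14·64) / 15⌋ = 82 mm.


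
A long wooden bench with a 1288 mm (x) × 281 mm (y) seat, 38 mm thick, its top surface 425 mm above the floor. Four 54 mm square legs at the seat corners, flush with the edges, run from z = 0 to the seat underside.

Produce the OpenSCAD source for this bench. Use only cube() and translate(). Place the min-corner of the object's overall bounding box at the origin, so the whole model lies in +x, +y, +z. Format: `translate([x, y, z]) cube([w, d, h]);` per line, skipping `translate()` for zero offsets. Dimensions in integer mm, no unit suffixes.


// leg_h = 425 − 38 = 387
translate([0, 0, 387]) cube([1288, 281, 38]);
cube([54, 54, 387]);
translate([0, 227, 0]) cube([54, 54, 387]);
translate([1234, 0, 0]) cube([54, 54, 387]);
translate([1234, 227, 0]) cube([54, 54, 387]);


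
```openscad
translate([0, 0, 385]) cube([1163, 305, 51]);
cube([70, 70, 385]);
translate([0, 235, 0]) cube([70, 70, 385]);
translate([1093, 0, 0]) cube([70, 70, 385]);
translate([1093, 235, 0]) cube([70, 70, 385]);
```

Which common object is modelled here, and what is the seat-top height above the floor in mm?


A bench. The seat-top height is 436 mm.

A long slab on four corner posts — a bench. The slab sits at z = 385 with thickness 51, so the top is 385 + 51 = 436 mm.


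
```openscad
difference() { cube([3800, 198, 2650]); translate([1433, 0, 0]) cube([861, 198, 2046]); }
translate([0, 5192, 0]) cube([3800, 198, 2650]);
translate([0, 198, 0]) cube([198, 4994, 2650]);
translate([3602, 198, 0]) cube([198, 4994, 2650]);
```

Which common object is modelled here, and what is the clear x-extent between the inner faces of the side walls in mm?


A single room. The interior width is 3404 mm.

Four walls enclosing a rectangle with a door in the front wall — a room. Outside width 3800 minus two 198 mm walls gives 3404 mm.


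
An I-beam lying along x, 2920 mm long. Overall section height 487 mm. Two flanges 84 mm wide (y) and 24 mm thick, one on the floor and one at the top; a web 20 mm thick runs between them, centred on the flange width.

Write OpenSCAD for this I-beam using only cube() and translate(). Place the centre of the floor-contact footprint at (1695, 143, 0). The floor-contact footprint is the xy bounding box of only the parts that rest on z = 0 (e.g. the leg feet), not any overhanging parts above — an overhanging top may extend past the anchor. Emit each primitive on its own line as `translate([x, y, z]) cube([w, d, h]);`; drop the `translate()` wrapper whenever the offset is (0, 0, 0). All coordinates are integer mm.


translate([235, 101, 0]) cube([2920, 84, 24]);
translate([235, 133, 24]) cube([2920, 20, 439]);
translate([235, 101, 463]) cube([2920, 84, 24]);


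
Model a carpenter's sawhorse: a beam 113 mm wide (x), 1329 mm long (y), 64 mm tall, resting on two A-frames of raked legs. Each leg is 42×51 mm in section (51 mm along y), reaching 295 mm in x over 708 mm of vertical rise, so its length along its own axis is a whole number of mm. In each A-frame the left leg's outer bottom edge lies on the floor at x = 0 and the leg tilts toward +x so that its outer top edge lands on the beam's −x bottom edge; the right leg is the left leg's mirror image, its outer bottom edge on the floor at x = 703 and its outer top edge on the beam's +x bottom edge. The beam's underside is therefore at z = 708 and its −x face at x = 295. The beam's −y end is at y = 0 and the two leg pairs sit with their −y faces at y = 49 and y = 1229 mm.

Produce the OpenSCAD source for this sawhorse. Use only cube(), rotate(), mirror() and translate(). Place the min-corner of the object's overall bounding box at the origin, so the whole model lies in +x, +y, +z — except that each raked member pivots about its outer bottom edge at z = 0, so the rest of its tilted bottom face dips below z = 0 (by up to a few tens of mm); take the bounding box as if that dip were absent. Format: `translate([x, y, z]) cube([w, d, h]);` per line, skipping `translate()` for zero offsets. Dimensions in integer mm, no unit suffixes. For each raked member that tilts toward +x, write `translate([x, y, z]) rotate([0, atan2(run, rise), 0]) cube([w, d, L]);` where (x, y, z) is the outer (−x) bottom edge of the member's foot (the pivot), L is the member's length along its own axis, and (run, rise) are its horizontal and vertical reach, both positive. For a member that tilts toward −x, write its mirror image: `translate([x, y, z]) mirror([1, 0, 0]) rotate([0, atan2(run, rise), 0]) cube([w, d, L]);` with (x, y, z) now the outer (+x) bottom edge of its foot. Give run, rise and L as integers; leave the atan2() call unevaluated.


translate([295, 0, 708]) cube([113, 1329, 64]);
translate([0, 49, 0]) rotate([0, atan2(295, 708), 0]) cube([42, 51, 767]);
translate([703, 49, 0]) mirror([1, 0, 0]) rotate([0, atan2(295, 708), 0]) cube([42, 51, 767]);
translate([0, 1229, 0]) rotate([0, atan2(295, 708), 0]) cube([42, 51, 767]);
translate([703, 1229, 0]) mirror([1, 0, 0]) rotate([0, atan2(295, 708), 0]) cube([42, 51, 767]);


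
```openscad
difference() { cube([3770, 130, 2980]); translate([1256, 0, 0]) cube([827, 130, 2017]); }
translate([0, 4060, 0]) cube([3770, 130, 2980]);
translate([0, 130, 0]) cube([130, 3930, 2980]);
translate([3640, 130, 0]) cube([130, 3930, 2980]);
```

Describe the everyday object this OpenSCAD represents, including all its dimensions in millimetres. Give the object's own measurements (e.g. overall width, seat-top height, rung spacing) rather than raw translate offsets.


A single room: four walls, each 2980 mm tall and 130 mm thick, enclosing an outside footprint 3770×4190 mm (x × y), no floor or roof. The front and back walls (−y and +y sides) run the full x-width; the side walls fit between their inner faces. A door opening 827 mm wide and 2017 mm tall is cut through the front wall from the floor up, its −x edge 1256 mm from the wall's −x end.


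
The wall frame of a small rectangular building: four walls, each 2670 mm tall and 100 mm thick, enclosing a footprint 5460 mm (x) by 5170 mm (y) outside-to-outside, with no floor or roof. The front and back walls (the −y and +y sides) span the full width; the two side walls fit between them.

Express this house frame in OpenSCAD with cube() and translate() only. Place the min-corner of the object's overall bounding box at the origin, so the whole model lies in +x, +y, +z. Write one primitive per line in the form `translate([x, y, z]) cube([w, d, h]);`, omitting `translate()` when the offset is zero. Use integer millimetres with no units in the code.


cube([5460, 100, 2670]);
translate([0, 5070, 0]) cube([5460, 100, 2670]);
translate([0, 100, 0]) cube([100, 4970, 2670]);
translate([5360, 100, 0]) cube([100, 4970, 2670]);


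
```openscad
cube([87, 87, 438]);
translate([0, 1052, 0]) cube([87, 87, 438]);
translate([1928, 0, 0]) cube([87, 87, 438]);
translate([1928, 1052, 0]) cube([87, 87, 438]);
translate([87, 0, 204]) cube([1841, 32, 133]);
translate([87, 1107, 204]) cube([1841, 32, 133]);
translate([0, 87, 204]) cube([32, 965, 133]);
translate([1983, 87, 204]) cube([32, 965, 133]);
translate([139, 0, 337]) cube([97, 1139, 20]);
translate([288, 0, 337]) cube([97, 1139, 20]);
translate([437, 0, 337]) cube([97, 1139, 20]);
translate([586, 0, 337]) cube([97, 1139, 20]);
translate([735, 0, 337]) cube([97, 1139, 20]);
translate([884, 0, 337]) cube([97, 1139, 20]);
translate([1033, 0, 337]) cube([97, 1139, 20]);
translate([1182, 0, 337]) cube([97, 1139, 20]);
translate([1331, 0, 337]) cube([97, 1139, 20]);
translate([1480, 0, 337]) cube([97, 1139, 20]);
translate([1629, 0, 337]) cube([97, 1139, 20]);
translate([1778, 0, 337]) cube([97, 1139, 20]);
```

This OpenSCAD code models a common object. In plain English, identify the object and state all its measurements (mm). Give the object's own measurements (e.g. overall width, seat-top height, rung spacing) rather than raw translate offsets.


A bed frame 2015 mm long (x) by 1139 mm wide (y). Four 87×87 mm corner posts, 438 mm tall, at the corners of the footprint. Four rails of 32 mm thickness and 133 mm height run between adjacent posts with their undersides at z = 204 mm, their outer faces flush with the outside of the frame (the two x-running rails run between the posts' inner faces; the two y-running rails run between the posts' inner faces). 12 slats, each 97 mm wide (x) and 20 mm thick, lie across the top of the two x-running rails, running the full 1139 mm width of the frame in y; along x they sit between the end posts with a 52 mm gap after the −x posts and between neighbouring slats, leaving 53 mm before the +x posts.
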